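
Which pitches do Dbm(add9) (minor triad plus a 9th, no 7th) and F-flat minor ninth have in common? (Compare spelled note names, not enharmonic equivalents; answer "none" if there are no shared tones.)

Fb

Dbm(add9): Db Fb Ab Eb
F-flat minor ninth: Fb Abb Cb Ebb Gb
Common to both → Fb.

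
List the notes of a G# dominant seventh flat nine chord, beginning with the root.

G# B# D# F# A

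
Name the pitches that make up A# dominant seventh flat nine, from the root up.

A# dominant seventh flat nine is a dominant seventh flat nine built on A-sharp.
root → A-sharp
3rd (major 3rd) → C-double-sharp
5th (perfect 5th) → E-sharp
7th (minor 7th) → G-sharp
9th (minor 9th) → B

A-sharp  C-double-sharp  E-sharp  G-sharp  B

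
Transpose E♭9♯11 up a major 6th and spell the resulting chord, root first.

C, E, G, B♭, D, F♯

Transposed root: E♭ → C (major 6th up). So we spell C dominant ninth sharp eleven:
root → C
3rd (major 3rd) → E
5th (perfect 5th) → G
7th (minor 7th) → B♭
9th (major 9th) → D
11th (augmented 11th) → F♯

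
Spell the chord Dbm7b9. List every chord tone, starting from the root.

Db, Fb, Ab, Cb, Ebb

Root Db, quality minor seventh flat nine:
root → Db
3rd (minor 3rd) → Fb
5th (perfect 5th) → Ab
7th (minor 7th) → Cb
9th (minor 9th) → Ebb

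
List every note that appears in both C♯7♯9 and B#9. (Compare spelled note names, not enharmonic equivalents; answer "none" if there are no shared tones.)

C♯7♯9: C# E# G# B D##
B#9: B# D## F## A# C##
Common to both → D##.

D##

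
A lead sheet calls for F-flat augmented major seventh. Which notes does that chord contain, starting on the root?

F-flat augmented major seventh is an augmented major seventh built on F-flat.
- root: F-flat
- major 3rd: A-flat
- augmented 5th: C
- major 7th: E-flat

F-flat, A-flat, C, E-flat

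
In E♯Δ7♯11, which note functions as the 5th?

Root of E♯Δ7♯11 = E#. The 5th is a perfect 5th: E# up a perfect 5th → B#.

B#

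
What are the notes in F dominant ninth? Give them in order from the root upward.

F, A, C, Eb, G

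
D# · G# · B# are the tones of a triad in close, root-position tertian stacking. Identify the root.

G#

Stacking in thirds gives G# – B# – D#, so G# is the root — G# major triad.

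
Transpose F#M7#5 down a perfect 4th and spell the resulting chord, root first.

A perfect 4th down from F# is C#, so the new chord is C# augmented major seventh.
root → C#
3rd (major 3rd) → E#
5th (augmented 5th) → G##
7th (major 7th) → B#

C#, E#, G##, B#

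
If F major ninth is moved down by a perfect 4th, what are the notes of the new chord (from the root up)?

C E G B D

F down a perfect 4th → C. New chord: C major ninth.
Root: C
Major 3rd (3rd): E
Perfect 5th (5th): G
Major 7th (7th): B
Major 9th (9th): D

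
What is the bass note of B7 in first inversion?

D#

B7 in root position is B–D#–F#–A.
First inversion places the third in the bass, which is D#.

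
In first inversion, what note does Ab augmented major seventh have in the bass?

C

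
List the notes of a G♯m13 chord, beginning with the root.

Root G♯, quality minor thirteenth:
Root: G♯
Minor 3rd (3rd): B
Perfect 5th (5th): D♯
Minor 7th (7th): F♯
Major 9th (9th): A♯
Perfect 11th (11th): C♯
Major 13th (13th): E♯

G♯, B, D♯, F♯, A♯, C♯, E♯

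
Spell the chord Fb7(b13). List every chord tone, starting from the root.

F♭ – A♭ – C♭ – E𝄫 – D𝄫

Fb7(b13): dominant seventh flat thirteen on F♭.
Root: F♭
Major 3rd (3rd): A♭
Perfect 5th (5th): C♭
Minor 7th (7th): E𝄫
Minor 13th (13th): D𝄫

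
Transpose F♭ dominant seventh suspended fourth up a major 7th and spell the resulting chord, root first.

A major 7th up from F-flat is E-flat, so the new chord is E-flat dominant seventh suspended fourth.
- root: E-flat
- perfect 4th: A-flat
- perfect 5th: B-flat
- minor 7th: D-flat

E-flat – A-flat – B-flat – D-flat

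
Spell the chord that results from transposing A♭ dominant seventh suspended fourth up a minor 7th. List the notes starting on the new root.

A minor 7th up from Ab is Gb, so the new chord is Gb dominant seventh suspended fourth.
Gb — root
Cb — perfect 4th
Db — perfect 5th
Fb — minor 7th

Gb  Cb  Db  Fb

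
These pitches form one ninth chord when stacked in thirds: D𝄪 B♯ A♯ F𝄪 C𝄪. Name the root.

Stacking in thirds gives B♯ – D𝄪 – F𝄪 – A♯ – C𝄪, so B♯ is the root — B♯ dominant ninth.

B♯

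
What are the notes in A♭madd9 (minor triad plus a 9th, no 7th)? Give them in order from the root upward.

Ab Cb Eb Bb

Root Ab, quality minor added-ninth:
Ab — root
Cb — minor 3rd
Eb — perfect 5th
Bb — major 9th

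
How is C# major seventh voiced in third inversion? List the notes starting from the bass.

B-sharp – C-sharp – E-sharp – G-sharp

In root position, C# major seventh is C-sharp–E-sharp–G-sharp–B-sharp.
Third inversion puts the seventh (B-sharp) in the bass.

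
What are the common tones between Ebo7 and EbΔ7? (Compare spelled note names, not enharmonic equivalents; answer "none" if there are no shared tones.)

Ebo7 = Eb, Gb, Bbb, Dbb.
EbΔ7 = Eb, G, Bb, D.
Shared: Eb.

Eb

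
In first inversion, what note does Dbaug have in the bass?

F

Dbaug in root position is Db–F–A.
First inversion places the third in the bass, which is F.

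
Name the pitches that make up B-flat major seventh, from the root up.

B♭ D F A

B-flat major seventh: major seventh on B♭.
Root: B♭
Major 3rd (3rd): D
Perfect 5th (5th): F
Major 7th (7th): A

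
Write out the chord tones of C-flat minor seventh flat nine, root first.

C-flat minor seventh flat nine: minor seventh flat nine on C-flat.
- root: C-flat
- minor 3rd: E-double-flat
- perfect 5th: G-flat
- minor 7th: B-double-flat
- minor 9th: D-double-flat

C-flat E-double-flat G-flat B-double-flat D-double-flat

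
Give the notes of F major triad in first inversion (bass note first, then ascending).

A, C, F

F major triad = F–A–C; first inversion → third (A) lowest.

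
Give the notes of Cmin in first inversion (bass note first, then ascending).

Cmin = C–Eb–G; first inversion → third (Eb) lowest.

Eb G C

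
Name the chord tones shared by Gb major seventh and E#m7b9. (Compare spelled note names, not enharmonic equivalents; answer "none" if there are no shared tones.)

none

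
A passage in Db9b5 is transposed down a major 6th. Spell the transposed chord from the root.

F♭, A♭, C𝄫, E𝄫, G♭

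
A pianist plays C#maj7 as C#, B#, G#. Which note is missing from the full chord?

C#maj7 = C#, E#, G#, B#. The voicing lacks the 3rd (major 3rd), E#.

E#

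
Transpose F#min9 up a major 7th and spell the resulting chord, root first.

E♯, G♯, B♯, D♯, F𝄪

A major 7th up from F♯ is E♯, so the new chord is E♯ minor ninth.
E♯ — root
G♯ — minor 3rd
B♯ — perfect 5th
D♯ — minor 7th
F𝄪 — major 9th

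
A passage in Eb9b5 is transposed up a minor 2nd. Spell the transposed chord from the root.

Fb Ab Cbb Ebb Gb

Eb up a minor 2nd → Fb. New chord: Fb dominant ninth flat five.
root → Fb
3rd (major 3rd) → Ab
5th (diminished 5th) → Cbb
7th (minor 7th) → Ebb
9th (major 9th) → Gb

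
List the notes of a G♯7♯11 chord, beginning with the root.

G♯7♯11 is a dominant seventh sharp eleven built on G#.
root → G#
3rd (major 3rd) → B#
5th (perfect 5th) → D#
7th (minor 7th) → F#
11th (augmented 11th) → C##

G#, B#, D#, F#, C##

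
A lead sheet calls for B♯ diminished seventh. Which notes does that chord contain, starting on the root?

B-sharp, D-sharp, F-sharp, A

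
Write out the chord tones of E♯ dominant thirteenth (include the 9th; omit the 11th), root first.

Root E-sharp, quality dominant thirteenth:
- root: E-sharp
- major 3rd: G-double-sharp
- perfect 5th: B-sharp
- minor 7th: D-sharp
- major 9th: F-double-sharp
- major 13th: C-double-sharp

E-sharp  G-double-sharp  B-sharp  D-sharp  F-double-sharp  C-double-sharp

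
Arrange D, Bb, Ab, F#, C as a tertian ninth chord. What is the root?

Arranged so that each adjacent pair is a third by letter name: Bb – D – F# – Ab – C.
The bottom of that stack, Bb, is the root (this is Bb dominant ninth sharp five).

Bb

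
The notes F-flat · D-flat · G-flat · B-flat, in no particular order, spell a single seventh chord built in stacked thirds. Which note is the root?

Stacking in thirds gives G-flat – B-flat – D-flat – F-flat, so G-flat is the root — G-flat dominant seventh.

G-flat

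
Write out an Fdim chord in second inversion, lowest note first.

Fdim = F–Ab–Cb; second inversion → fifth (Cb) lowest.

Cb – F – Ab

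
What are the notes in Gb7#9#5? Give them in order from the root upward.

Gb7#9#5: dominant seventh sharp nine sharp five on Gb.
root → Gb
3rd (major 3rd) → Bb
5th (augmented 5th) → D
7th (minor 7th) → Fb
9th (augmented 9th) → A

Gb – Bb – D – Fb – A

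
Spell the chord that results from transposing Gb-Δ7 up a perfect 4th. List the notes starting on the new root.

Transposed root: Gb → Cb (perfect 4th up). So we spell Cb minor-major seventh:
Cb — root
Ebb — minor 3rd
Gb — perfect 5th
Bb — major 7th

Cb  Ebb  Gb  Bb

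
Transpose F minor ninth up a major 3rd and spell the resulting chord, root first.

A  C  E  G  B

A major 3rd up from F is A, so the new chord is A minor ninth.
A — root
C — minor 3rd
E — perfect 5th
G — minor 7th
B — major 9th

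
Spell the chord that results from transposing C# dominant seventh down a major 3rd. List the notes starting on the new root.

A major 3rd down from C-sharp is A, so the new chord is A dominant seventh.
root → A
3rd (major 3rd) → C-sharp
5th (perfect 5th) → E
7th (minor 7th) → G

A  C-sharp  E  G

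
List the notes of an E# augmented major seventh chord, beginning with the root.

E-sharp, G-double-sharp, B-double-sharp, D-double-sharp

E# augmented major seventh is an augmented major seventh built on E-sharp.
Root: E-sharp
Major 3rd (3rd): G-double-sharp
Augmented 5th (5th): B-double-sharp
Major 7th (7th): D-double-sharp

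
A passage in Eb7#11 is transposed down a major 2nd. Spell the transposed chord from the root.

Db – F – Ab – Cb – G

Transposed root: Eb → Db (major 2nd down). So we spell Db dominant seventh sharp eleven:
- root: Db
- major 3rd: F
- perfect 5th: Ab
- minor 7th: Cb
- augmented 11th: G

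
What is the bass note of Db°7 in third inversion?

C𝄫

Db°7 = D♭–F♭–A𝄫–C𝄫. Third inversion → seventh in the bass = C𝄫.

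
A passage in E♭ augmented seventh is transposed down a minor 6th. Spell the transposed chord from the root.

G B D# F

Eb down a minor 6th → G. New chord: G augmented seventh.
Root: G
Major 3rd (3rd): B
Augmented 5th (5th): D#
Minor 7th (7th): F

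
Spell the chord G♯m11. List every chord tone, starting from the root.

G#  B  D#  F#  A#  C#

G♯m11: minor eleventh on G#.
G# — root
B — minor 3rd
D# — perfect 5th
F# — minor 7th
A# — major 9th
C# — perfect 11th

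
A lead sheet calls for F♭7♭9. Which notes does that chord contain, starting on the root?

Fb Ab Cb Ebb Gbb

F♭7♭9: dominant seventh flat nine on Fb.
Root: Fb
Major 3rd (3rd): Ab
Perfect 5th (5th): Cb
Minor 7th (7th): Ebb
Minor 9th (9th): Gbb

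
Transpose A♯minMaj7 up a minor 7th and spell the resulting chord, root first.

Transposed root: A# → G# (minor 7th up). So we spell G# minor-major seventh:
Root: G#
Minor 3rd (3rd): B
Perfect 5th (5th): D#
Major 7th (7th): F##

G# B D# F##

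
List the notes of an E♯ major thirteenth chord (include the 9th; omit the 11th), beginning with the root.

E-sharp  G-double-sharp  B-sharp  D-double-sharp  F-double-sharp  C-double-sharp

E♯ major thirteenth: major thirteenth on E-sharp.
- root: E-sharp
- major 3rd: G-double-sharp
- perfect 5th: B-sharp
- major 7th: D-double-sharp
- major 9th: F-double-sharp
- major 13th: C-double-sharp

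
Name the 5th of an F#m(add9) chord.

C#

F#m(add9) is built on F#; its 5th is a perfect 5th above the root.
A fifth above F uses the letter C, and the perfect 5th above F# is C#.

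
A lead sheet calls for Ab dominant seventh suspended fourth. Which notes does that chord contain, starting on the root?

A-flat  D-flat  E-flat  G-flat

Root A-flat, quality dominant seventh suspended fourth:
root → A-flat
4th (perfect 4th) → D-flat
5th (perfect 5th) → E-flat
7th (minor 7th) → G-flat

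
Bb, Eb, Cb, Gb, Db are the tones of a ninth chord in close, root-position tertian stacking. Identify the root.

Arranged so that each adjacent pair is a third by letter name: Cb – Eb – Gb – Bb – Db.
The bottom of that stack, Cb, is the root (this is Cb major ninth).

Cb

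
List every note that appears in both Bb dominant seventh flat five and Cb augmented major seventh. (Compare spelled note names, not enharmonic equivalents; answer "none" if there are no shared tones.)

Bb dominant seventh flat five = B-flat, D, F-flat, A-flat.
Cb augmented major seventh = C-flat, E-flat, G, B-flat.
Shared: B-flat.

B-flat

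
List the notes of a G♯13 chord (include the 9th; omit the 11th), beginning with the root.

G♯13 is a dominant thirteenth built on G#.
Root: G#
Major 3rd (3rd): B#
Perfect 5th (5th): D#
Minor 7th (7th): F#
Major 9th (9th): A#
Major 13th (13th): E#

G#  B#  D#  F#  A#  E#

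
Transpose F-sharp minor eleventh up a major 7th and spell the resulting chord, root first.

A major 7th up from F# is E#, so the new chord is E# minor eleventh.
Root: E#
Minor 3rd (3rd): G#
Perfect 5th (5th): B#
Minor 7th (7th): D#
Major 9th (9th): F##
Perfect 11th (11th): A#

E# – G# – B# – D# – F## – A#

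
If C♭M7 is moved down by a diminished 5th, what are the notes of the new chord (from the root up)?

F A C E

Cb down a diminished 5th → F. New chord: F major seventh.
Root: F
Major 3rd (3rd): A
Perfect 5th (5th): C
Major 7th (7th): E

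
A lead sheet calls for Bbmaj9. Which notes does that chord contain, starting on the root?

B♭ – D – F – A – C

Bbmaj9 is a major ninth built on B♭.
Root: B♭
Major 3rd (3rd): D
Perfect 5th (5th): F
Major 7th (7th): A
Major 9th (9th): C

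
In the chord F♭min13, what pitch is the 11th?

Bbb

Root of F♭min13 = Fb. The 11th is a perfect 11th: Fb up a perfect 11th → Bbb.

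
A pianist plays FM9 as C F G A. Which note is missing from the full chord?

E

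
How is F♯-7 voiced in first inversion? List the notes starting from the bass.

A C♯ E F♯

In root position, F♯-7 is F♯–A–C♯–E.
First inversion puts the third (A) in the bass.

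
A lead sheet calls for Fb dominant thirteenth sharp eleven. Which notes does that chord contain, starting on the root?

Fb, Ab, Cb, Ebb, Gb, Bb, Db

Fb dominant thirteenth sharp eleven: dominant thirteenth sharp eleven on Fb.
- root: Fb
- major 3rd: Ab
- perfect 5th: Cb
- minor 7th: Ebb
- major 9th: Gb
- augmented 11th: Bb
- major 13th: Db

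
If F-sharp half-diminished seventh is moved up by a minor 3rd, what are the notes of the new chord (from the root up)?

A, C, Eb, G

Transposed root: F# → A (minor 3rd up). So we spell A half-diminished seventh:
Root: A
Minor 3rd (3rd): C
Diminished 5th (5th): Eb
Minor 7th (7th): G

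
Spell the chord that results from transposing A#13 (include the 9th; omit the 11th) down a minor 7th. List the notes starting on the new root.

B#, D##, F##, A#, C##, G##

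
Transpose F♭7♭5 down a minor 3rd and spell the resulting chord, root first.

A minor 3rd down from Fb is Db, so the new chord is Db dominant seventh flat five.
- root: Db
- major 3rd: F
- diminished 5th: Abb
- minor 7th: Cb

Db – F – Abb – Cb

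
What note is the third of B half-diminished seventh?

Root of B half-diminished seventh = B. The 3rd is a minor 3rd: B up a minor 3rd → D.

D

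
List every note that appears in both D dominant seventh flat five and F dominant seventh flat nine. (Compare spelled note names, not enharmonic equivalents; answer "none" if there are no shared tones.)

D dominant seventh flat five: D F♯ A♭ C
F dominant seventh flat nine: F A C E♭ G♭
Common to both → C.

C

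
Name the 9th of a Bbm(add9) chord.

C

Bbm(add9) is built on Bb; its 9th is a major 9th above the root.
A second above B uses the letter C, and the major 9th above Bb is C.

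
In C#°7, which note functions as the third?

E

C#°7 is built on C#; its 3rd is a minor 3rd above the root.
A third above C uses the letter E, and the minor 3rd above C# is E.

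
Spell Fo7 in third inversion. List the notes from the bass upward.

Ebb – F – Ab – Cb

In root position, Fo7 is F–Ab–Cb–Ebb.
Third inversion puts the seventh (Ebb) in the bass.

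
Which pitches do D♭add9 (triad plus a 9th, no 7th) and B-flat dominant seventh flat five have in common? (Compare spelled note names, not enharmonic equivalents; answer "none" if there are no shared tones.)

Ab

D♭add9: Db F Ab Eb
B-flat dominant seventh flat five: Bb D Fb Ab
Common to both → Ab.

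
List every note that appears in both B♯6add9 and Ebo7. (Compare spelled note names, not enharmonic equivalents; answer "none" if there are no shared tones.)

B♯6add9: B# D## F## G## C##
Ebo7: Eb Gb Bbb Dbb
Common to both → none.

none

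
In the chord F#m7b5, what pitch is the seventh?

E

F#m7b5 is built on F#; its 7th is a minor 7th above the root.
A seventh above F uses the letter E, and the minor 7th above F# is E.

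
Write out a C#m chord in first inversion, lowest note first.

E  G#  C#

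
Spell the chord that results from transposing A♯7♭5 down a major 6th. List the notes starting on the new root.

Transposed root: A# → C# (major 6th down). So we spell C# dominant seventh flat five:
C# — root
E# — major 3rd
G — diminished 5th
B — minor 7th

C#, E#, G, B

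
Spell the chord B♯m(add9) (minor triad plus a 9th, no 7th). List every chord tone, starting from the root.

B# – D# – F## – C##

Root B#, quality minor added-ninth:
- root: B#
- minor 3rd: D#
- perfect 5th: F##
- major 9th: C##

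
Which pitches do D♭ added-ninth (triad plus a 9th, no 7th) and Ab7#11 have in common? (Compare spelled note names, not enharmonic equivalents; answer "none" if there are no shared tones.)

Ab Eb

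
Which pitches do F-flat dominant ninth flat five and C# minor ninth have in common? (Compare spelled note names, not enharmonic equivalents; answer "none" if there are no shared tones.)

none

F-flat dominant ninth flat five = F-flat, A-flat, C-double-flat, E-double-flat, G-flat.
C# minor ninth = C-sharp, E, G-sharp, B, D-sharp.
Shared: none.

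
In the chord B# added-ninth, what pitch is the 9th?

Root of B# added-ninth = B#. The 9th is a major 9th: B# up a major 9th → C##.

C##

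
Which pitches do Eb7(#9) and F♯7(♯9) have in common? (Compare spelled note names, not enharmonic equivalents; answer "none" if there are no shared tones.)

Eb7(#9) = Eb, G, Bb, Db, F#.
F♯7(♯9) = F#, A#, C#, E, G##.
Shared: F#.

F#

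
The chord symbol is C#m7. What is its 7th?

C#m7 is built on C#; its 7th is a minor 7th above the root.
A seventh above C uses the letter B, and the minor 7th above C# is B.

B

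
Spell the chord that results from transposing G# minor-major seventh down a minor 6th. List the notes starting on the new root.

Transposed root: G♯ → B♯ (minor 6th down). So we spell B♯ minor-major seventh:
root → B♯
3rd (minor 3rd) → D♯
5th (perfect 5th) → F𝄪
7th (major 7th) → A𝄪

B♯ – D♯ – F𝄪 – A𝄪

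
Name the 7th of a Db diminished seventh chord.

C-double-flat

Root of Db diminished seventh = D-flat. The 7th is a diminished 7th: D-flat up a diminished 7th → C-double-flat.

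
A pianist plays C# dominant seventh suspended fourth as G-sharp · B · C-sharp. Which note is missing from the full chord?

F-sharp

C# dominant seventh suspended fourth = C-sharp, F-sharp, G-sharp, B. The voicing lacks the 4th (perfect 4th), F-sharp.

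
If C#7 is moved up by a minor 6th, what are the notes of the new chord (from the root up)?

A minor 6th up from C# is A, so the new chord is A dominant seventh.
A — root
C# — major 3rd
E — perfect 5th
G — minor 7th

A C# E G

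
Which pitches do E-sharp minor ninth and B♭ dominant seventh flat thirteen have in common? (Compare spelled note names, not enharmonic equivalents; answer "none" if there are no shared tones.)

none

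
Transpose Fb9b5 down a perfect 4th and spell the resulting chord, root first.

Cb, Eb, Gbb, Bbb, Db

Transposed root: Fb → Cb (perfect 4th down). So we spell Cb dominant ninth flat five:
root → Cb
3rd (major 3rd) → Eb
5th (diminished 5th) → Gbb
7th (minor 7th) → Bbb
9th (major 9th) → Db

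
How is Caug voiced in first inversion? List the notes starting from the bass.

Caug = C–E–G#; first inversion → third (E) lowest.

E, G#, C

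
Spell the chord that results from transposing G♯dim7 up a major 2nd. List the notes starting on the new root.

G# up a major 2nd → A#. New chord: A# diminished seventh.
Root: A#
Minor 3rd (3rd): C#
Diminished 5th (5th): E
Diminished 7th (7th): G

A#  C#  E  G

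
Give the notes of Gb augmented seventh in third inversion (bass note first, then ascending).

F-flat  G-flat  B-flat  D

In root position, Gb augmented seventh is G-flat–B-flat–D–F-flat.
Third inversion puts the seventh (F-flat) in the bass.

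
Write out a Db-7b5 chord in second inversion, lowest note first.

Abb Cb Db Fb

Db-7b5 = Db–Fb–Abb–Cb; second inversion → fifth (Abb) lowest.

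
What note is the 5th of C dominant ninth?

G

C dominant ninth is built on C; its 5th is a perfect 5th above the root.
A fifth above C uses the letter G, and the perfect 5th above C is G.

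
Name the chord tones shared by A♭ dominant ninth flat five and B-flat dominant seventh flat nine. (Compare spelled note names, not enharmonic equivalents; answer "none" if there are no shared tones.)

A-flat  B-flat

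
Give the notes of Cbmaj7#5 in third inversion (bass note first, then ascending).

Bb, Cb, Eb, G

Cbmaj7#5 = Cb–Eb–G–Bb; third inversion → seventh (Bb) lowest.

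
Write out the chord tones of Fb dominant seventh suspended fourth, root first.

Root F-flat, quality dominant seventh suspended fourth:
Root: F-flat
Perfect 4th (4th): B-double-flat
Perfect 5th (5th): C-flat
Minor 7th (7th): E-double-flat

F-flat B-double-flat C-flat E-double-flat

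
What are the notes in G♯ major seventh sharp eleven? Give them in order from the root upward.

G-sharp, B-sharp, D-sharp, F-double-sharp, C-double-sharp

Root G-sharp, quality major seventh sharp eleven:
Root: G-sharp
Major 3rd (3rd): B-sharp
Perfect 5th (5th): D-sharp
Major 7th (7th): F-double-sharp
Augmented 11th (11th): C-double-sharp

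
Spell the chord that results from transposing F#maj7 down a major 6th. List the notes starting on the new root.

Transposed root: F♯ → A (major 6th down). So we spell A major seventh:
root → A
3rd (major 3rd) → C♯
5th (perfect 5th) → E
7th (major 7th) → G♯

A  C♯  E  G♯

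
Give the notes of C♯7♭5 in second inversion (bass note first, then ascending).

C♯7♭5 = C#–E#–G–B; second inversion → fifth (G) lowest.

G, B, C#, E#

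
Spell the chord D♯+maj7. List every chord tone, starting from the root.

D#, F##, A##, C##

Root D#, quality augmented major seventh:
- root: D#
- major 3rd: F##
- augmented 5th: A##
- major 7th: C##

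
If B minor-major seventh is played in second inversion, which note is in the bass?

F-sharp

B minor-major seventh = B–D–F-sharp–A-sharp. Second inversion → fifth in the bass = F-sharp.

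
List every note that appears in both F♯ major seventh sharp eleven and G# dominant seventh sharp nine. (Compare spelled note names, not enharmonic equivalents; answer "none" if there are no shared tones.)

F♯ major seventh sharp eleven: F-sharp A-sharp C-sharp E-sharp B-sharp
G# dominant seventh sharp nine: G-sharp B-sharp D-sharp F-sharp A-double-sharp
Common to both → F-sharp, B-sharp.

F-sharp  B-sharp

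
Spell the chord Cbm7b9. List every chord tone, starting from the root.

C♭, E𝄫, G♭, B𝄫, D𝄫

Root C♭, quality minor seventh flat nine:
- root: C♭
- minor 3rd: E𝄫
- perfect 5th: G♭
- minor 7th: B𝄫
- minor 9th: D𝄫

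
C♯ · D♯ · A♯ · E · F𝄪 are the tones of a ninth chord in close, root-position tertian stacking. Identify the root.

D♯

Stacking in thirds gives D♯ – F𝄪 – A♯ – C♯ – E, so D♯ is the root — D♯ dominant seventh flat nine.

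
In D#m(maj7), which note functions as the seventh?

C##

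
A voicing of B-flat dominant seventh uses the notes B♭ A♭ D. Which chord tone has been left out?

F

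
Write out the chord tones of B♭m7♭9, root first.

Bb  Db  F  Ab  Cb

B♭m7♭9: minor seventh flat nine on Bb.
- root: Bb
- minor 3rd: Db
- perfect 5th: F
- minor 7th: Ab
- minor 9th: Cb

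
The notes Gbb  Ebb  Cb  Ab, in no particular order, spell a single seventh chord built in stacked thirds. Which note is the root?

Ab

Stacking in thirds gives Ab – Cb – Ebb – Gbb, so Ab is the root — Ab diminished seventh.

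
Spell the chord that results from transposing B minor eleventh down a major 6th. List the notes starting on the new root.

B down a major 6th → D. New chord: D minor eleventh.
root → D
3rd (minor 3rd) → F
5th (perfect 5th) → A
7th (minor 7th) → C
9th (major 9th) → E
11th (perfect 11th) → G

D – F – A – C – E – G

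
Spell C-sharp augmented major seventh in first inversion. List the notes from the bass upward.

E# – G## – B# – C#

C-sharp augmented major seventh = C#–E#–G##–B#; first inversion → third (E#) lowest.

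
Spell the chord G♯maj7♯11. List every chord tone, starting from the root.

G#, B#, D#, F##, C##

Root G#, quality major seventh sharp eleven:
G# — root
B# — major 3rd
D# — perfect 5th
F## — major 7th
C## — augmented 11th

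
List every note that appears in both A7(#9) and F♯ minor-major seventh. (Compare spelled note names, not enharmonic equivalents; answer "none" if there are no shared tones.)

A  C#

A7(#9) = A, C#, E, G, B#.
F♯ minor-major seventh = F#, A, C#, E#.
Shared: A, C#.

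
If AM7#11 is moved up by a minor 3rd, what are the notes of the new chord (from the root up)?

C, E, G, B, F#

Transposed root: A → C (minor 3rd up). So we spell C major seventh sharp eleven:
C — root
E — major 3rd
G — perfect 5th
B — major 7th
F# — augmented 11th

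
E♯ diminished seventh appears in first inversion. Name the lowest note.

G-sharp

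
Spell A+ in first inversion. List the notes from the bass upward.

A+ = A–C#–E#; first inversion → third (C#) lowest.

C#, E#, A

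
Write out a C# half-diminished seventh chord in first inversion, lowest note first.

E  G  B  C#

In root position, C# half-diminished seventh is C#–E–G–B.
First inversion puts the third (E) in the bass.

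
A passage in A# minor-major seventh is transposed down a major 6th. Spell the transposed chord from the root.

C# – E – G# – B#

A major 6th down from A# is C#, so the new chord is C# minor-major seventh.
Root: C#
Minor 3rd (3rd): E
Perfect 5th (5th): G#
Major 7th (7th): B#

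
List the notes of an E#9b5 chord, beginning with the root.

E#, G##, B, D#, F##

Root E#, quality dominant ninth flat five:
Root: E#
Major 3rd (3rd): G##
Diminished 5th (5th): B
Minor 7th (7th): D#
Major 9th (9th): F##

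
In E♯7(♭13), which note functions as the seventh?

D#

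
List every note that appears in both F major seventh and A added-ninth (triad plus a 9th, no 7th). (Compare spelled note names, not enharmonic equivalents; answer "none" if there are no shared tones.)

F major seventh = F, A, C, E.
A added-ninth = A, C-sharp, E, B.
Shared: A, E.

A, E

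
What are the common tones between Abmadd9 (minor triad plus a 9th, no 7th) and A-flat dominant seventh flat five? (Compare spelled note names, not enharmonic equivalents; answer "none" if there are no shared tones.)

Ab

Abmadd9 = Ab, Cb, Eb, Bb.
A-flat dominant seventh flat five = Ab, C, Ebb, Gb.
Shared: Ab.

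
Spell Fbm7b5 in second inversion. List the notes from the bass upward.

Cbb, Ebb, Fb, Abb

In root position, Fbm7b5 is Fb–Abb–Cbb–Ebb.
Second inversion puts the fifth (Cbb) in the bass.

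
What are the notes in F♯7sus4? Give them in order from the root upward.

F#, B, C#, E

Root F#, quality dominant seventh suspended fourth:
- root: F#
- perfect 4th: B
- perfect 5th: C#
- minor 7th: E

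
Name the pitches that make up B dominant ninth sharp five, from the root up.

B  D-sharp  F-double-sharp  A  C-sharp

B dominant ninth sharp five: dominant ninth sharp five on B.
- root: B
- major 3rd: D-sharp
- augmented 5th: F-double-sharp
- minor 7th: A
- major 9th: C-sharp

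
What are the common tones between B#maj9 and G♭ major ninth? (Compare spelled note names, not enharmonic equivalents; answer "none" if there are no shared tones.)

none

B#maj9 = B#, D##, F##, A##, C##.
G♭ major ninth = Gb, Bb, Db, F, Ab.
Shared: none.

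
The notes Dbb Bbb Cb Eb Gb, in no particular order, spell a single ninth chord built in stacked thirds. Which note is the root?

Cb

Stacking in thirds gives Cb – Eb – Gb – Bbb – Dbb, so Cb is the root — Cb dominant seventh flat nine.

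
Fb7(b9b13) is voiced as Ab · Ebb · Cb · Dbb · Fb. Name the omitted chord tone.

Gbb

Fb7(b9b13) = Fb, Ab, Cb, Ebb, Gbb, Dbb. The voicing lacks the 9th (minor 9th), Gbb.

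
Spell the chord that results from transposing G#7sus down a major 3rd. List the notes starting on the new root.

A major 3rd down from G# is E, so the new chord is E dominant seventh suspended fourth.
E — root
A — perfect 4th
B — perfect 5th
D — minor 7th

E – A – B – D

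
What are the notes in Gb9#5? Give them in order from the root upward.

G♭  B♭  D  F♭  A♭

Gb9#5: dominant ninth sharp five on G♭.
G♭ — root
B♭ — major 3rd
D — augmented 5th
F♭ — minor 7th
A♭ — major 9th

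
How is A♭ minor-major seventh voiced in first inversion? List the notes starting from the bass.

C-flat, E-flat, G, A-flat

In root position, A♭ minor-major seventh is A-flat–C-flat–E-flat–G.
First inversion puts the third (C-flat) in the bass.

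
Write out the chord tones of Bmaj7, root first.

B D# F# A#

Bmaj7: major seventh on B.
root → B
3rd (major 3rd) → D#
5th (perfect 5th) → F#
7th (major 7th) → A#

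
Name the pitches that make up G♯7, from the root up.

G#, B#, D#, F#

G♯7 is a dominant seventh built on G#.
root → G#
3rd (major 3rd) → B#
5th (perfect 5th) → D#
7th (minor 7th) → F#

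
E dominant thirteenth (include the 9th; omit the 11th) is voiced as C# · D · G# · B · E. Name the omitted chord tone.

F#

E dominant thirteenth = E, G#, B, D, F#, C#. The voicing lacks the 9th (major 9th), F#.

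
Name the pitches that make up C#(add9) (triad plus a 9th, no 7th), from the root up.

C#  E#  G#  D#

C#(add9): added-ninth on C#.
Root: C#
Major 3rd (3rd): E#
Perfect 5th (5th): G#
Major 9th (9th): D#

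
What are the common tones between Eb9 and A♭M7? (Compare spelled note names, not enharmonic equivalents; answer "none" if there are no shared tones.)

Eb  G

Eb9 = Eb, G, Bb, Db, F.
A♭M7 = Ab, C, Eb, G.
Shared: Eb, G.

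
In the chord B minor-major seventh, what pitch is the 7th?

A-sharp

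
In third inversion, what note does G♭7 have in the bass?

Fb

G♭7 = Gb–Bb–Db–Fb. Third inversion → seventh in the bass = Fb.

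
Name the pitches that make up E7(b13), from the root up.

E7(b13) is a dominant seventh flat thirteen built on E.
E — root
G# — major 3rd
B — perfect 5th
D — minor 7th
C — minor 13th

E, G#, B, D, C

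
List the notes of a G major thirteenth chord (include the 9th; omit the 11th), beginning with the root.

G – B – D – F-sharp – A – E

G major thirteenth is a major thirteenth built on G.
root → G
3rd (major 3rd) → B
5th (perfect 5th) → D
7th (major 7th) → F-sharp
9th (major 9th) → A
13th (major 13th) → E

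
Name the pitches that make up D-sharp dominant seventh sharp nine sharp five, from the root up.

D-sharp, F-double-sharp, A-double-sharp, C-sharp, E-double-sharp

D-sharp dominant seventh sharp nine sharp five: dominant seventh sharp nine sharp five on D-sharp.
- root: D-sharp
- major 3rd: F-double-sharp
- augmented 5th: A-double-sharp
- minor 7th: C-sharp
- augmented 9th: E-double-sharp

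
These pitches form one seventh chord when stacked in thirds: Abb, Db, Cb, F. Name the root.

Db

Stacking in thirds gives Db – F – Abb – Cb, so Db is the root — Db dominant seventh flat five.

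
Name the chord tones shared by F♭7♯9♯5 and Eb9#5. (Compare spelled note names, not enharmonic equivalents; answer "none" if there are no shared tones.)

F♭7♯9♯5: Fb Ab C Ebb G
Eb9#5: Eb G B Db F
Common to both → G.

G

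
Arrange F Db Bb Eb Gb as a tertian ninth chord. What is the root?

Stacking in thirds gives Eb – Gb – Bb – Db – F, so Eb is the root — Eb minor ninth.

Eb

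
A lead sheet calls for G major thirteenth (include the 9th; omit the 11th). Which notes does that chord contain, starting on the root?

G B D F-sharp A E

G major thirteenth: major thirteenth on G.
- root: G
- major 3rd: B
- perfect 5th: D
- major 7th: F-sharp
- major 9th: A
- major 13th: E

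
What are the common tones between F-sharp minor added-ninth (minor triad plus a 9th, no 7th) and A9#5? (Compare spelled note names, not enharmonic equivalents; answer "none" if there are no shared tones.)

A – C#

F-sharp minor added-ninth: F# A C# G#
A9#5: A C# E# G B
Common to both → A, C#.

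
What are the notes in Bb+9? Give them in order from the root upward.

Bb+9: dominant ninth sharp five on Bb.
root → Bb
3rd (major 3rd) → D
5th (augmented 5th) → F#
7th (minor 7th) → Ab
9th (major 9th) → C

Bb, D, F#, Ab, C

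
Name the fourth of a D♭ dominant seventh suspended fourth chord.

Gb

D♭ dominant seventh suspended fourth is built on Db; its 4th is a perfect 4th above the root.
A fourth above D uses the letter G, and the perfect 4th above Db is Gb.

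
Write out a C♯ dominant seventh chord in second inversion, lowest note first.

C♯ dominant seventh = C#–E#–G#–B; second inversion → fifth (G#) lowest.

G#, B, C#, E#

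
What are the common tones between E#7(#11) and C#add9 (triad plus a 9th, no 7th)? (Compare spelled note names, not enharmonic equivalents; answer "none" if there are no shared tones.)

E#7(#11) = E#, G##, B#, D#, A##.
C#add9 = C#, E#, G#, D#.
Shared: E#, D#.

E#, D#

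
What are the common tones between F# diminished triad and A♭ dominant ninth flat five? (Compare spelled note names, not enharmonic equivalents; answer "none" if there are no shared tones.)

F# diminished triad = F-sharp, A, C.
A♭ dominant ninth flat five = A-flat, C, E-double-flat, G-flat, B-flat.
Shared: C.

C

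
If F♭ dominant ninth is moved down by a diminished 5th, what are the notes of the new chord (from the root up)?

Transposed root: F-flat → B-flat (diminished 5th down). So we spell B-flat dominant ninth:
Root: B-flat
Major 3rd (3rd): D
Perfect 5th (5th): F
Minor 7th (7th): A-flat
Major 9th (9th): C

B-flat – D – F – A-flat – C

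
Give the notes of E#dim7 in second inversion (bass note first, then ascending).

B  D  E#  G#

In root position, E#dim7 is E#–G#–B–D.
Second inversion puts the fifth (B) in the bass.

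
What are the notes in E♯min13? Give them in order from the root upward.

E#  G#  B#  D#  F##  A#  C##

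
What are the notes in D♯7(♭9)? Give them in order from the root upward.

D#  F##  A#  C#  E

Root D#, quality dominant seventh flat nine:
D# — root
F## — major 3rd
A# — perfect 5th
C# — minor 7th
E — minor 9th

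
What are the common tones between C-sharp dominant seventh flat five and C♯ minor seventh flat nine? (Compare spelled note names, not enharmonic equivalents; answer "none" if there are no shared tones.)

C-sharp  B

C-sharp dominant seventh flat five: C-sharp E-sharp G B
C♯ minor seventh flat nine: C-sharp E G-sharp B D
Common to both → C-sharp, B.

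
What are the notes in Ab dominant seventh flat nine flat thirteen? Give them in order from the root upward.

Ab dominant seventh flat nine flat thirteen is a dominant seventh flat nine flat thirteen built on Ab.
root → Ab
3rd (major 3rd) → C
5th (perfect 5th) → Eb
7th (minor 7th) → Gb
9th (minor 9th) → Bbb
13th (minor 13th) → Fb

Ab C Eb Gb Bbb Fb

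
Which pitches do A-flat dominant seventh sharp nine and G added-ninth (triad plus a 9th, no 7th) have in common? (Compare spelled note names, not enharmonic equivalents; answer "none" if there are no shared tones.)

B

A-flat dominant seventh sharp nine = A-flat, C, E-flat, G-flat, B.
G added-ninth = G, B, D, A.
Shared: B.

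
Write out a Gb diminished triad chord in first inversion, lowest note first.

B-double-flat D-double-flat G-flat

In root position, Gb diminished triad is G-flat–B-double-flat–D-double-flat.
First inversion puts the third (B-double-flat) in the bass.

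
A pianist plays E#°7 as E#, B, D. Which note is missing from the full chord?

G#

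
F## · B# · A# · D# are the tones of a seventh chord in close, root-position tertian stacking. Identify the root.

B#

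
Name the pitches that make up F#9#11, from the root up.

F#9#11: dominant ninth sharp eleven on F#.
root → F#
3rd (major 3rd) → A#
5th (perfect 5th) → C#
7th (minor 7th) → E
9th (major 9th) → G#
11th (augmented 11th) → B#

F# – A# – C# – E – G# – B#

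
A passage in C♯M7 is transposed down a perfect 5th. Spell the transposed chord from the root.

Transposed root: C♯ → F♯ (perfect 5th down). So we spell F♯ major seventh:
root → F♯
3rd (major 3rd) → A♯
5th (perfect 5th) → C♯
7th (major 7th) → E♯

F♯  A♯  C♯  E♯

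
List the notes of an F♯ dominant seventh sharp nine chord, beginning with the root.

F♯ dominant seventh sharp nine: dominant seventh sharp nine on F-sharp.
- root: F-sharp
- major 3rd: A-sharp
- perfect 5th: C-sharp
- minor 7th: E
- augmented 9th: G-double-sharp

F-sharp – A-sharp – C-sharp – E – G-double-sharp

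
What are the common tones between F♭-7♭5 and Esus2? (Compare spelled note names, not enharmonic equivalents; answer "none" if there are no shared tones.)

none

F♭-7♭5 = Fb, Abb, Cbb, Ebb.
Esus2 = E, F#, B.
Shared: none.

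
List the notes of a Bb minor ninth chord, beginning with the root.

B-flat, D-flat, F, A-flat, C

Bb minor ninth: minor ninth on B-flat.
- root: B-flat
- minor 3rd: D-flat
- perfect 5th: F
- minor 7th: A-flat
- major 9th: C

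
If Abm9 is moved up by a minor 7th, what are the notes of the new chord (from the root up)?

A minor 7th up from Ab is Gb, so the new chord is Gb minor ninth.
Root: Gb
Minor 3rd (3rd): Bbb
Perfect 5th (5th): Db
Minor 7th (7th): Fb
Major 9th (9th): Ab

Gb Bbb Db Fb Ab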